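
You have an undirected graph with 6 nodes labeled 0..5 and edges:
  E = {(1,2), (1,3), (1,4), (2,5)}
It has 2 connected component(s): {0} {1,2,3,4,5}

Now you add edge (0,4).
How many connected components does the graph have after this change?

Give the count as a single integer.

Answer: 1

Derivation:
Initial component count: 2
Add (0,4): merges two components. Count decreases: 2 -> 1.
New component count: 1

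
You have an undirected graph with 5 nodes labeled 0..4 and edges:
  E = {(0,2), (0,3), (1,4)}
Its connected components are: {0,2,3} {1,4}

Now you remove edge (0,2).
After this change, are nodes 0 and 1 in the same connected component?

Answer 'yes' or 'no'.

Answer: no

Derivation:
Initial components: {0,2,3} {1,4}
Removing edge (0,2): it was a bridge — component count 2 -> 3.
New components: {0,3} {1,4} {2}
Are 0 and 1 in the same component? no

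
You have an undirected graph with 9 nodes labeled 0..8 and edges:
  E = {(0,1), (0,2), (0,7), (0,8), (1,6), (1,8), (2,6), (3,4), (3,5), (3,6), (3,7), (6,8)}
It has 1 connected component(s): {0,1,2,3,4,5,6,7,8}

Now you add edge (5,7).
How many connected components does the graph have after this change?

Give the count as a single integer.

Initial component count: 1
Add (5,7): endpoints already in same component. Count unchanged: 1.
New component count: 1

Answer: 1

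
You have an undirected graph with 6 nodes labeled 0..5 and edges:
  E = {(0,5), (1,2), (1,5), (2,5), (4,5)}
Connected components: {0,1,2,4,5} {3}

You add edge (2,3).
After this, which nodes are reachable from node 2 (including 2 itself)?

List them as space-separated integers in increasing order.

Before: nodes reachable from 2: {0,1,2,4,5}
Adding (2,3): merges 2's component with another. Reachability grows.
After: nodes reachable from 2: {0,1,2,3,4,5}

Answer: 0 1 2 3 4 5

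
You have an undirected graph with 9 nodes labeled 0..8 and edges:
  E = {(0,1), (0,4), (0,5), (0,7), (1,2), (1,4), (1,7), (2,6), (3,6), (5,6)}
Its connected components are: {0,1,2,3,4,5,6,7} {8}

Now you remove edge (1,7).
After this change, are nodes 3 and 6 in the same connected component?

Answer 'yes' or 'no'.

Answer: yes

Derivation:
Initial components: {0,1,2,3,4,5,6,7} {8}
Removing edge (1,7): not a bridge — component count unchanged at 2.
New components: {0,1,2,3,4,5,6,7} {8}
Are 3 and 6 in the same component? yes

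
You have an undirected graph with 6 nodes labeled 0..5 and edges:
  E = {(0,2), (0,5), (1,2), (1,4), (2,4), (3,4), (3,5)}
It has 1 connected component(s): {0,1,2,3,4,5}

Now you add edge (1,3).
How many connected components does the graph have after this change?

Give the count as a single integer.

Answer: 1

Derivation:
Initial component count: 1
Add (1,3): endpoints already in same component. Count unchanged: 1.
New component count: 1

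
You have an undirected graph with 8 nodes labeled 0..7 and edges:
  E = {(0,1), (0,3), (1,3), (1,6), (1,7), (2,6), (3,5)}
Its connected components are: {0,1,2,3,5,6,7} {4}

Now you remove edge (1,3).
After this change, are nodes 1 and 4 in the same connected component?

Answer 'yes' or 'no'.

Initial components: {0,1,2,3,5,6,7} {4}
Removing edge (1,3): not a bridge — component count unchanged at 2.
New components: {0,1,2,3,5,6,7} {4}
Are 1 and 4 in the same component? no

Answer: no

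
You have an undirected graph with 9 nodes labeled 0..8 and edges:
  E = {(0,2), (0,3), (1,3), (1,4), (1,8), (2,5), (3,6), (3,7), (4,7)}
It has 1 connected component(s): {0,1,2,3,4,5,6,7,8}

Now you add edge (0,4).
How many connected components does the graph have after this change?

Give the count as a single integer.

Answer: 1

Derivation:
Initial component count: 1
Add (0,4): endpoints already in same component. Count unchanged: 1.
New component count: 1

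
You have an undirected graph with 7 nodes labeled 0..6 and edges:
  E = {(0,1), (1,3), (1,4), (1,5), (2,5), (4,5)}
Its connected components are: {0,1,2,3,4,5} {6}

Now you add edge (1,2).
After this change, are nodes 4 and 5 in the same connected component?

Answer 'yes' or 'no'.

Initial components: {0,1,2,3,4,5} {6}
Adding edge (1,2): both already in same component {0,1,2,3,4,5}. No change.
New components: {0,1,2,3,4,5} {6}
Are 4 and 5 in the same component? yes

Answer: yes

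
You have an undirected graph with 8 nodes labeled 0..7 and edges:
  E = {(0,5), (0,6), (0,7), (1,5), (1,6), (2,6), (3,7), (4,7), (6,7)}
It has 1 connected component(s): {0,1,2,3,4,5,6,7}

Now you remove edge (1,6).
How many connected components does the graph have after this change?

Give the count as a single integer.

Initial component count: 1
Remove (1,6): not a bridge. Count unchanged: 1.
  After removal, components: {0,1,2,3,4,5,6,7}
New component count: 1

Answer: 1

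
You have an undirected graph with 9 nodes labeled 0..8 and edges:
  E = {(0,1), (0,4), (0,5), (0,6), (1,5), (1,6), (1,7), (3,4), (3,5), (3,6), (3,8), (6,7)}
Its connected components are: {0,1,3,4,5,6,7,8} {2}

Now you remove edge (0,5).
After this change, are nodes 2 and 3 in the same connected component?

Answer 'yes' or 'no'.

Answer: no

Derivation:
Initial components: {0,1,3,4,5,6,7,8} {2}
Removing edge (0,5): not a bridge — component count unchanged at 2.
New components: {0,1,3,4,5,6,7,8} {2}
Are 2 and 3 in the same component? no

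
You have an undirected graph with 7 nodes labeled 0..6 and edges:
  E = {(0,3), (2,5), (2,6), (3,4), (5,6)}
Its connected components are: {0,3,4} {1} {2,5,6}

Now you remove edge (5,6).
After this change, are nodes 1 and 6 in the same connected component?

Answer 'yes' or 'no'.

Initial components: {0,3,4} {1} {2,5,6}
Removing edge (5,6): not a bridge — component count unchanged at 3.
New components: {0,3,4} {1} {2,5,6}
Are 1 and 6 in the same component? no

Answer: no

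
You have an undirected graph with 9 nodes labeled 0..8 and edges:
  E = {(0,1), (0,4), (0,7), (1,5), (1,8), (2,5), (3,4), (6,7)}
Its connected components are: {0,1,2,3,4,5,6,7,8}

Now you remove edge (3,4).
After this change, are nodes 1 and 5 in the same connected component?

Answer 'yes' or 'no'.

Answer: yes

Derivation:
Initial components: {0,1,2,3,4,5,6,7,8}
Removing edge (3,4): it was a bridge — component count 1 -> 2.
New components: {0,1,2,4,5,6,7,8} {3}
Are 1 and 5 in the same component? yes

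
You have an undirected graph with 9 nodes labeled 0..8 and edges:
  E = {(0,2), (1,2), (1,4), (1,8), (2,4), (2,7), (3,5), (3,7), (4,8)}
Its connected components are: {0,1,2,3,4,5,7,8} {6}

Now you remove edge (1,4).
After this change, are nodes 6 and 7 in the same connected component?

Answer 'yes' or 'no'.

Initial components: {0,1,2,3,4,5,7,8} {6}
Removing edge (1,4): not a bridge — component count unchanged at 2.
New components: {0,1,2,3,4,5,7,8} {6}
Are 6 and 7 in the same component? no

Answer: no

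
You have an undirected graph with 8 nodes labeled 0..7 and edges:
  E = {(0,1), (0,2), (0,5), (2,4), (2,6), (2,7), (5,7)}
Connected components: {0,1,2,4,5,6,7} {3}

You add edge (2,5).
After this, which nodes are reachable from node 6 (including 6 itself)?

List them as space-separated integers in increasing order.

Answer: 0 1 2 4 5 6 7

Derivation:
Before: nodes reachable from 6: {0,1,2,4,5,6,7}
Adding (2,5): both endpoints already in same component. Reachability from 6 unchanged.
After: nodes reachable from 6: {0,1,2,4,5,6,7}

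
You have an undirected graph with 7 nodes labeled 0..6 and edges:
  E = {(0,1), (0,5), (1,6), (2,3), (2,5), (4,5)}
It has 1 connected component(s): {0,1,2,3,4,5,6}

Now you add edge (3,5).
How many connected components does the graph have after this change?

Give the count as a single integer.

Initial component count: 1
Add (3,5): endpoints already in same component. Count unchanged: 1.
New component count: 1

Answer: 1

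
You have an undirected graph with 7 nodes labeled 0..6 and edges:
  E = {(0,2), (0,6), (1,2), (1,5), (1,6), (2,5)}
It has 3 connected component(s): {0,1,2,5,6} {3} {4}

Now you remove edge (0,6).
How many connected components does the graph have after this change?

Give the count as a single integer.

Initial component count: 3
Remove (0,6): not a bridge. Count unchanged: 3.
  After removal, components: {0,1,2,5,6} {3} {4}
New component count: 3

Answer: 3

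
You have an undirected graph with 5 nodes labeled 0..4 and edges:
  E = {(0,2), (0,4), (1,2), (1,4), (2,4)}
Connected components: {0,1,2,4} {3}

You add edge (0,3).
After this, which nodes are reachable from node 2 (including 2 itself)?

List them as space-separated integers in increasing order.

Answer: 0 1 2 3 4

Derivation:
Before: nodes reachable from 2: {0,1,2,4}
Adding (0,3): merges 2's component with another. Reachability grows.
After: nodes reachable from 2: {0,1,2,3,4}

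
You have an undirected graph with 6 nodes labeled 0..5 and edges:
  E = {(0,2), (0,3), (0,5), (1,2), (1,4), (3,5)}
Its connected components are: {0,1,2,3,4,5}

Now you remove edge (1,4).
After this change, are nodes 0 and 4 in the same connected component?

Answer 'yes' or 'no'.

Initial components: {0,1,2,3,4,5}
Removing edge (1,4): it was a bridge — component count 1 -> 2.
New components: {0,1,2,3,5} {4}
Are 0 and 4 in the same component? no

Answer: no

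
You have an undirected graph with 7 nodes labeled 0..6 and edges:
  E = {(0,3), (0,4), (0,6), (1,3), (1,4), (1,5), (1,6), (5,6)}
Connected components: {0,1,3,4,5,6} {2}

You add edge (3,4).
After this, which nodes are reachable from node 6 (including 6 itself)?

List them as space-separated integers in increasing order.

Before: nodes reachable from 6: {0,1,3,4,5,6}
Adding (3,4): both endpoints already in same component. Reachability from 6 unchanged.
After: nodes reachable from 6: {0,1,3,4,5,6}

Answer: 0 1 3 4 5 6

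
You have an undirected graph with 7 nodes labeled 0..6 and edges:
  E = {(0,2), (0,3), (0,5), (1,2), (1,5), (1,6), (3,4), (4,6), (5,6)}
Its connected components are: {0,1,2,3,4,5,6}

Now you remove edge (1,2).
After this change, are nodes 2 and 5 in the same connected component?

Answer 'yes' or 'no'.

Initial components: {0,1,2,3,4,5,6}
Removing edge (1,2): not a bridge — component count unchanged at 1.
New components: {0,1,2,3,4,5,6}
Are 2 and 5 in the same component? yes

Answer: yes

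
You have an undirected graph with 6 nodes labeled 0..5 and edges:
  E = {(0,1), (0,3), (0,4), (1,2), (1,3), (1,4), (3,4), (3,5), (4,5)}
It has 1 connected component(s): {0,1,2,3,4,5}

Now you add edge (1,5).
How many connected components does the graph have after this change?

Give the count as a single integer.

Answer: 1

Derivation:
Initial component count: 1
Add (1,5): endpoints already in same component. Count unchanged: 1.
New component count: 1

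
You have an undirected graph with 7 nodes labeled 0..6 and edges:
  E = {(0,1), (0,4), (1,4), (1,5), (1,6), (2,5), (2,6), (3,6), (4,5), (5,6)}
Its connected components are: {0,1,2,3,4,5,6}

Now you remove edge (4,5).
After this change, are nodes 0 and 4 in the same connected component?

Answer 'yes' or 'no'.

Initial components: {0,1,2,3,4,5,6}
Removing edge (4,5): not a bridge — component count unchanged at 1.
New components: {0,1,2,3,4,5,6}
Are 0 and 4 in the same component? yes

Answer: yes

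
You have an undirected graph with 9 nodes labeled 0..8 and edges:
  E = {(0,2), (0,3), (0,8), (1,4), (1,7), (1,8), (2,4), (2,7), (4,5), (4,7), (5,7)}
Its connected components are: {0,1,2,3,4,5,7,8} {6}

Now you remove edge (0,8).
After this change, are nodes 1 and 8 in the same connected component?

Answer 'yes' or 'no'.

Answer: yes

Derivation:
Initial components: {0,1,2,3,4,5,7,8} {6}
Removing edge (0,8): not a bridge — component count unchanged at 2.
New components: {0,1,2,3,4,5,7,8} {6}
Are 1 and 8 in the same component? yes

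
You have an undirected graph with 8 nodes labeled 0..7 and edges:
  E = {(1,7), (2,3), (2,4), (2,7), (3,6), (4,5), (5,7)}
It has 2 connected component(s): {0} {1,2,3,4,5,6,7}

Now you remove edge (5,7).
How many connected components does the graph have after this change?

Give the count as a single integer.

Answer: 2

Derivation:
Initial component count: 2
Remove (5,7): not a bridge. Count unchanged: 2.
  After removal, components: {0} {1,2,3,4,5,6,7}
New component count: 2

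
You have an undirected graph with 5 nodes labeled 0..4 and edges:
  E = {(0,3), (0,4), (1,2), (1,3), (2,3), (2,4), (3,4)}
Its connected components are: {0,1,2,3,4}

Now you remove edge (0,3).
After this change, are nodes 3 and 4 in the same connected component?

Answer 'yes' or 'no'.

Initial components: {0,1,2,3,4}
Removing edge (0,3): not a bridge — component count unchanged at 1.
New components: {0,1,2,3,4}
Are 3 and 4 in the same component? yes

Answer: yes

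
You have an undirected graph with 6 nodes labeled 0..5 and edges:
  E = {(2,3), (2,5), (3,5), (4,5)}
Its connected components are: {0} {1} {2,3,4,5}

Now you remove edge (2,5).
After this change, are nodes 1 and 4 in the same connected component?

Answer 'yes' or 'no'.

Answer: no

Derivation:
Initial components: {0} {1} {2,3,4,5}
Removing edge (2,5): not a bridge — component count unchanged at 3.
New components: {0} {1} {2,3,4,5}
Are 1 and 4 in the same component? no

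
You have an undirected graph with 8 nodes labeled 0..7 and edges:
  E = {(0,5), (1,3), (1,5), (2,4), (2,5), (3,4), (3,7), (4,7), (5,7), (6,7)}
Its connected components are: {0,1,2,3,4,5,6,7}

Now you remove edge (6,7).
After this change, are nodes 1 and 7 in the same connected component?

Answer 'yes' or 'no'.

Answer: yes

Derivation:
Initial components: {0,1,2,3,4,5,6,7}
Removing edge (6,7): it was a bridge — component count 1 -> 2.
New components: {0,1,2,3,4,5,7} {6}
Are 1 and 7 in the same component? yes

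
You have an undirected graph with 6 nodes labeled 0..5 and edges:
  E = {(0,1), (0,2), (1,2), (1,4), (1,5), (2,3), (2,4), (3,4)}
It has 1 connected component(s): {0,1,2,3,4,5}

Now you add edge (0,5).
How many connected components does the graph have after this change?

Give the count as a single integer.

Answer: 1

Derivation:
Initial component count: 1
Add (0,5): endpoints already in same component. Count unchanged: 1.
New component count: 1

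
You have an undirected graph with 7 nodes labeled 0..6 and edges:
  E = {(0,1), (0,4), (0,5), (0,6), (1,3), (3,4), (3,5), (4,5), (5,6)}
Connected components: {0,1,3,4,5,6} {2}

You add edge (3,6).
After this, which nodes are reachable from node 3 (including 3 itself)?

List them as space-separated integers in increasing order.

Answer: 0 1 3 4 5 6

Derivation:
Before: nodes reachable from 3: {0,1,3,4,5,6}
Adding (3,6): both endpoints already in same component. Reachability from 3 unchanged.
After: nodes reachable from 3: {0,1,3,4,5,6}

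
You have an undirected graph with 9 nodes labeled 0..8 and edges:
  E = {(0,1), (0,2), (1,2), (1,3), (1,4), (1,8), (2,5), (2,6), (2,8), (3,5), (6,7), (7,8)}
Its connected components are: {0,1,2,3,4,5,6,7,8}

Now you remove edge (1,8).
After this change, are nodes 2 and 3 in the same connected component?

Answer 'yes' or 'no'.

Initial components: {0,1,2,3,4,5,6,7,8}
Removing edge (1,8): not a bridge — component count unchanged at 1.
New components: {0,1,2,3,4,5,6,7,8}
Are 2 and 3 in the same component? yes

Answer: yes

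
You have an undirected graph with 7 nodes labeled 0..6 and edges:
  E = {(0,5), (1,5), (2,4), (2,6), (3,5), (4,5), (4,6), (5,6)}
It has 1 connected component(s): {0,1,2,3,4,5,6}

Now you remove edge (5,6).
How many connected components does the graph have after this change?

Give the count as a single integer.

Initial component count: 1
Remove (5,6): not a bridge. Count unchanged: 1.
  After removal, components: {0,1,2,3,4,5,6}
New component count: 1

Answer: 1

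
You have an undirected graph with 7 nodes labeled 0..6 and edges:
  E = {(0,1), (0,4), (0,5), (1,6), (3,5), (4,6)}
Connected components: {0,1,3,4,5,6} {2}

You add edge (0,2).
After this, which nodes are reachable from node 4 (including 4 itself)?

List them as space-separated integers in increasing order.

Before: nodes reachable from 4: {0,1,3,4,5,6}
Adding (0,2): merges 4's component with another. Reachability grows.
After: nodes reachable from 4: {0,1,2,3,4,5,6}

Answer: 0 1 2 3 4 5 6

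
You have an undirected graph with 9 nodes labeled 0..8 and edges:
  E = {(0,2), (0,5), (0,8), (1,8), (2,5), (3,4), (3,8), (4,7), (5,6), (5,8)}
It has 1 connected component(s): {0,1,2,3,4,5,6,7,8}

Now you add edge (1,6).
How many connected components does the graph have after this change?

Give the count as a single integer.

Initial component count: 1
Add (1,6): endpoints already in same component. Count unchanged: 1.
New component count: 1

Answer: 1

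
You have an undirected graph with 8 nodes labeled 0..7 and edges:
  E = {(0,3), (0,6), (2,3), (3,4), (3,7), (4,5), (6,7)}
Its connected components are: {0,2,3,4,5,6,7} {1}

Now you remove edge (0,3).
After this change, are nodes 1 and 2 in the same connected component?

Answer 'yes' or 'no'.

Answer: no

Derivation:
Initial components: {0,2,3,4,5,6,7} {1}
Removing edge (0,3): not a bridge — component count unchanged at 2.
New components: {0,2,3,4,5,6,7} {1}
Are 1 and 2 in the same component? no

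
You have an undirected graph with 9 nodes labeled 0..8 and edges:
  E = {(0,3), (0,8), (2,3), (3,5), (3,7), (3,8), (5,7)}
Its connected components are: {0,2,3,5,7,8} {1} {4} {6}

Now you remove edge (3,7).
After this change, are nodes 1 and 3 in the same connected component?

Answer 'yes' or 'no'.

Initial components: {0,2,3,5,7,8} {1} {4} {6}
Removing edge (3,7): not a bridge — component count unchanged at 4.
New components: {0,2,3,5,7,8} {1} {4} {6}
Are 1 and 3 in the same component? no

Answer: no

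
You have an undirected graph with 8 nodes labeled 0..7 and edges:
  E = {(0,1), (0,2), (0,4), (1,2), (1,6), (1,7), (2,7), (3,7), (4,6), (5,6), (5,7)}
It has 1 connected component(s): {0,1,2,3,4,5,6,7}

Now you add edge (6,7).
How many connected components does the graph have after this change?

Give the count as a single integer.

Answer: 1

Derivation:
Initial component count: 1
Add (6,7): endpoints already in same component. Count unchanged: 1.
New component count: 1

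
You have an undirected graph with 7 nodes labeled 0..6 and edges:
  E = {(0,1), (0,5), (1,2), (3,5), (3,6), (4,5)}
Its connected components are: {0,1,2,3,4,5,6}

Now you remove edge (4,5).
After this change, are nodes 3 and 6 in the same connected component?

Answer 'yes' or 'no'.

Initial components: {0,1,2,3,4,5,6}
Removing edge (4,5): it was a bridge — component count 1 -> 2.
New components: {0,1,2,3,5,6} {4}
Are 3 and 6 in the same component? yes

Answer: yes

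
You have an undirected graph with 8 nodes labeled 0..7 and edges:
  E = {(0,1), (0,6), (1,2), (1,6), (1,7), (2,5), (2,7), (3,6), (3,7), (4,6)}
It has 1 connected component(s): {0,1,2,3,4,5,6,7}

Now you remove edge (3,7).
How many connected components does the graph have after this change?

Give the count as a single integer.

Answer: 1

Derivation:
Initial component count: 1
Remove (3,7): not a bridge. Count unchanged: 1.
  After removal, components: {0,1,2,3,4,5,6,7}
New component count: 1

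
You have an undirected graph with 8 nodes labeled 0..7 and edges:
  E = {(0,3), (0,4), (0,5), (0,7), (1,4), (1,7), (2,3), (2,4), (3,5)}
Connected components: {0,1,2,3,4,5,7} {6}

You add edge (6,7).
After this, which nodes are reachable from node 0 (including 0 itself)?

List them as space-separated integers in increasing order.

Before: nodes reachable from 0: {0,1,2,3,4,5,7}
Adding (6,7): merges 0's component with another. Reachability grows.
After: nodes reachable from 0: {0,1,2,3,4,5,6,7}

Answer: 0 1 2 3 4 5 6 7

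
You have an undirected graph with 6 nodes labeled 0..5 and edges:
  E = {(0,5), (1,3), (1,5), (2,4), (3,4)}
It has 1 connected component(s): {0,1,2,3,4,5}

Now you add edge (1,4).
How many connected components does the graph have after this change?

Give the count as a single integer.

Answer: 1

Derivation:
Initial component count: 1
Add (1,4): endpoints already in same component. Count unchanged: 1.
New component count: 1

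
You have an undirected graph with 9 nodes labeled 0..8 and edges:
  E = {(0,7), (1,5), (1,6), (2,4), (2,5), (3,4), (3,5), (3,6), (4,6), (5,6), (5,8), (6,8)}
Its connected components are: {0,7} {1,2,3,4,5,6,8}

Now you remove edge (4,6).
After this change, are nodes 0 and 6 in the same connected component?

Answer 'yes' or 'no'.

Answer: no

Derivation:
Initial components: {0,7} {1,2,3,4,5,6,8}
Removing edge (4,6): not a bridge — component count unchanged at 2.
New components: {0,7} {1,2,3,4,5,6,8}
Are 0 and 6 in the same component? no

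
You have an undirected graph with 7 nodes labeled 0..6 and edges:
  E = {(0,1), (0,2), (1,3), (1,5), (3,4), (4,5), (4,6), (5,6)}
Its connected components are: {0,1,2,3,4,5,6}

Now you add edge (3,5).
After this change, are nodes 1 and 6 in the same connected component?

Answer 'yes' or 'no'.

Initial components: {0,1,2,3,4,5,6}
Adding edge (3,5): both already in same component {0,1,2,3,4,5,6}. No change.
New components: {0,1,2,3,4,5,6}
Are 1 and 6 in the same component? yes

Answer: yes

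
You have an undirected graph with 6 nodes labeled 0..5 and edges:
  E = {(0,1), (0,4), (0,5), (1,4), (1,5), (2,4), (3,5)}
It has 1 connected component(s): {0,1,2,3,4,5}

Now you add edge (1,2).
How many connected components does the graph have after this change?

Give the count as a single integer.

Initial component count: 1
Add (1,2): endpoints already in same component. Count unchanged: 1.
New component count: 1

Answer: 1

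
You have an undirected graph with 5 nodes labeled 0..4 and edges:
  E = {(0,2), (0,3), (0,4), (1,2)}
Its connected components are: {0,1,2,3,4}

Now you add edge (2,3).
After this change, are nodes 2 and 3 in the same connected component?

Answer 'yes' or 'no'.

Initial components: {0,1,2,3,4}
Adding edge (2,3): both already in same component {0,1,2,3,4}. No change.
New components: {0,1,2,3,4}
Are 2 and 3 in the same component? yes

Answer: yes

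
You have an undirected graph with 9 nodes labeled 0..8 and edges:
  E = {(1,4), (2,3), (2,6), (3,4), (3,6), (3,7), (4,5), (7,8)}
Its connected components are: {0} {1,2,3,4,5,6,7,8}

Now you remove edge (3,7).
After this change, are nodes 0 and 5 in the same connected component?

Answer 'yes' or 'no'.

Answer: no

Derivation:
Initial components: {0} {1,2,3,4,5,6,7,8}
Removing edge (3,7): it was a bridge — component count 2 -> 3.
New components: {0} {1,2,3,4,5,6} {7,8}
Are 0 and 5 in the same component? no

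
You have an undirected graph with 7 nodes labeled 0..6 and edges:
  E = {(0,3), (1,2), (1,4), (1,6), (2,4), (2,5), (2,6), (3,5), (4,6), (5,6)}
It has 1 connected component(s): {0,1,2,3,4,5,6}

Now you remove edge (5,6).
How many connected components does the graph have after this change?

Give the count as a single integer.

Answer: 1

Derivation:
Initial component count: 1
Remove (5,6): not a bridge. Count unchanged: 1.
  After removal, components: {0,1,2,3,4,5,6}
New component count: 1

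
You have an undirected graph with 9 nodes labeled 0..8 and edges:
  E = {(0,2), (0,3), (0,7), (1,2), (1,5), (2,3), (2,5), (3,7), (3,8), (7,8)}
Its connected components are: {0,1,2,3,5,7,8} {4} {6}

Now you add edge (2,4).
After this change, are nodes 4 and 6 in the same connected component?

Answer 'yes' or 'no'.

Initial components: {0,1,2,3,5,7,8} {4} {6}
Adding edge (2,4): merges {0,1,2,3,5,7,8} and {4}.
New components: {0,1,2,3,4,5,7,8} {6}
Are 4 and 6 in the same component? no

Answer: no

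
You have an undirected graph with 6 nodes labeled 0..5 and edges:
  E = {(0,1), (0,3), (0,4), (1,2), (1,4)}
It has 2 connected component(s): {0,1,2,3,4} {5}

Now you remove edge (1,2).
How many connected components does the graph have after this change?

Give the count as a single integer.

Answer: 3

Derivation:
Initial component count: 2
Remove (1,2): it was a bridge. Count increases: 2 -> 3.
  After removal, components: {0,1,3,4} {2} {5}
New component count: 3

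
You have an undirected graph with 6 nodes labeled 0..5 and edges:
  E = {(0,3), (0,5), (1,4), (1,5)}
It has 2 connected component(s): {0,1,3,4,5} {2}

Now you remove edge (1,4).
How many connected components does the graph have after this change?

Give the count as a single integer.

Initial component count: 2
Remove (1,4): it was a bridge. Count increases: 2 -> 3.
  After removal, components: {0,1,3,5} {2} {4}
New component count: 3

Answer: 3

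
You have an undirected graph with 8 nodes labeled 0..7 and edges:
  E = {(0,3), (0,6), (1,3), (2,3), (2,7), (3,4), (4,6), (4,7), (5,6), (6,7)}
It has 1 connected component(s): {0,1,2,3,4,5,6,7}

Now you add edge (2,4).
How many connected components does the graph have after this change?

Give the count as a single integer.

Answer: 1

Derivation:
Initial component count: 1
Add (2,4): endpoints already in same component. Count unchanged: 1.
New component count: 1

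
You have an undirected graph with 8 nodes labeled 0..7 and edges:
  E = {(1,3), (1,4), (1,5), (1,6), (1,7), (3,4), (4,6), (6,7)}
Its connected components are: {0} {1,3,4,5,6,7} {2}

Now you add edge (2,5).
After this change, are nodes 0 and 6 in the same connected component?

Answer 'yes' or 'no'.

Answer: no

Derivation:
Initial components: {0} {1,3,4,5,6,7} {2}
Adding edge (2,5): merges {2} and {1,3,4,5,6,7}.
New components: {0} {1,2,3,4,5,6,7}
Are 0 and 6 in the same component? no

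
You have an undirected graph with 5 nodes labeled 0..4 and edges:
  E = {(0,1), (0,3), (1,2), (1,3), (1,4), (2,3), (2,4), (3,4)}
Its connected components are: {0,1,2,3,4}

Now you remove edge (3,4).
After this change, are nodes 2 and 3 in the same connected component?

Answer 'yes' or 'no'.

Initial components: {0,1,2,3,4}
Removing edge (3,4): not a bridge — component count unchanged at 1.
New components: {0,1,2,3,4}
Are 2 and 3 in the same component? yes

Answer: yes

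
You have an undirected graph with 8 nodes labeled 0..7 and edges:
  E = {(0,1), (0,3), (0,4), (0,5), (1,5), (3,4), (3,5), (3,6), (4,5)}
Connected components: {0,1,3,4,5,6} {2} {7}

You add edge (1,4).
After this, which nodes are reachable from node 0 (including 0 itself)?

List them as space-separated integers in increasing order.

Before: nodes reachable from 0: {0,1,3,4,5,6}
Adding (1,4): both endpoints already in same component. Reachability from 0 unchanged.
After: nodes reachable from 0: {0,1,3,4,5,6}

Answer: 0 1 3 4 5 6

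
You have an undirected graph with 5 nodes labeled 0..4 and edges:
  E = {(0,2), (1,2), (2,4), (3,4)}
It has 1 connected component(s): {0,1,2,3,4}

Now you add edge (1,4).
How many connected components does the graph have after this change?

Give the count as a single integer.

Initial component count: 1
Add (1,4): endpoints already in same component. Count unchanged: 1.
New component count: 1

Answer: 1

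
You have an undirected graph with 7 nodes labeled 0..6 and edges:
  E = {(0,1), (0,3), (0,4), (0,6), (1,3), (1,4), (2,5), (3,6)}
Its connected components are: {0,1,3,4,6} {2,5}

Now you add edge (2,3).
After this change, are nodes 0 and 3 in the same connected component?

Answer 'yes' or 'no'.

Answer: yes

Derivation:
Initial components: {0,1,3,4,6} {2,5}
Adding edge (2,3): merges {2,5} and {0,1,3,4,6}.
New components: {0,1,2,3,4,5,6}
Are 0 and 3 in the same component? yes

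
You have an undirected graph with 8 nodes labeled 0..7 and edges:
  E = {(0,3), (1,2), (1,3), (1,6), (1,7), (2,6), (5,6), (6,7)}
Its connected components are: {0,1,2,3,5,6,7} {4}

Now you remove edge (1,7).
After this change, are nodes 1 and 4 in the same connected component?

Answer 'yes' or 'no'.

Answer: no

Derivation:
Initial components: {0,1,2,3,5,6,7} {4}
Removing edge (1,7): not a bridge — component count unchanged at 2.
New components: {0,1,2,3,5,6,7} {4}
Are 1 and 4 in the same component? no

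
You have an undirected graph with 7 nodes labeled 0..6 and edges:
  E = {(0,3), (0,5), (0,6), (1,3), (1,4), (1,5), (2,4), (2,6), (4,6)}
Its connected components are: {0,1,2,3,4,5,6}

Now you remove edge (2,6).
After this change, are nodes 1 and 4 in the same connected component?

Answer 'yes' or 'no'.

Answer: yes

Derivation:
Initial components: {0,1,2,3,4,5,6}
Removing edge (2,6): not a bridge — component count unchanged at 1.
New components: {0,1,2,3,4,5,6}
Are 1 and 4 in the same component? yes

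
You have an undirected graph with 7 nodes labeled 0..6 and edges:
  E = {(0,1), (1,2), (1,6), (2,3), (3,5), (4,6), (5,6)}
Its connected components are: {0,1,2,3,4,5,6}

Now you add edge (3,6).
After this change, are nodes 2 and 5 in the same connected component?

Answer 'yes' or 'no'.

Initial components: {0,1,2,3,4,5,6}
Adding edge (3,6): both already in same component {0,1,2,3,4,5,6}. No change.
New components: {0,1,2,3,4,5,6}
Are 2 and 5 in the same component? yes

Answer: yes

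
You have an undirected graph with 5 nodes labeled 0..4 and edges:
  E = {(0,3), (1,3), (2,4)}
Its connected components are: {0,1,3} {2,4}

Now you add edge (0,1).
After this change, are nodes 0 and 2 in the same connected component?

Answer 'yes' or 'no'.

Answer: no

Derivation:
Initial components: {0,1,3} {2,4}
Adding edge (0,1): both already in same component {0,1,3}. No change.
New components: {0,1,3} {2,4}
Are 0 and 2 in the same component? no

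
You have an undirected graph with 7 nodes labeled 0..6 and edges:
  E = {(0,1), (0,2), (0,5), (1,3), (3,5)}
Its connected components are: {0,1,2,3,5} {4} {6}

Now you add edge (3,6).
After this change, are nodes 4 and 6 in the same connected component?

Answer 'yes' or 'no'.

Initial components: {0,1,2,3,5} {4} {6}
Adding edge (3,6): merges {0,1,2,3,5} and {6}.
New components: {0,1,2,3,5,6} {4}
Are 4 and 6 in the same component? no

Answer: no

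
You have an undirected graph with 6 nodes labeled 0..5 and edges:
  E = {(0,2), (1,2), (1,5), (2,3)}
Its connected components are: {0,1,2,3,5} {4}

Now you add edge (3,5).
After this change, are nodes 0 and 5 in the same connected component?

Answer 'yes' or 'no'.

Initial components: {0,1,2,3,5} {4}
Adding edge (3,5): both already in same component {0,1,2,3,5}. No change.
New components: {0,1,2,3,5} {4}
Are 0 and 5 in the same component? yes

Answer: yes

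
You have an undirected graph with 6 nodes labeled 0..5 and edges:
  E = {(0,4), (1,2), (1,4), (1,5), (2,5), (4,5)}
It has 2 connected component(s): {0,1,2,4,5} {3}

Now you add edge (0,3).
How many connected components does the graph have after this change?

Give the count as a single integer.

Initial component count: 2
Add (0,3): merges two components. Count decreases: 2 -> 1.
New component count: 1

Answer: 1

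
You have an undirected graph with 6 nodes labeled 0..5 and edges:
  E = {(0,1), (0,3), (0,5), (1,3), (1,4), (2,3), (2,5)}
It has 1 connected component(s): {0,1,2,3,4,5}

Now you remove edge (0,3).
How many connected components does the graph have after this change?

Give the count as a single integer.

Answer: 1

Derivation:
Initial component count: 1
Remove (0,3): not a bridge. Count unchanged: 1.
  After removal, components: {0,1,2,3,4,5}
New component count: 1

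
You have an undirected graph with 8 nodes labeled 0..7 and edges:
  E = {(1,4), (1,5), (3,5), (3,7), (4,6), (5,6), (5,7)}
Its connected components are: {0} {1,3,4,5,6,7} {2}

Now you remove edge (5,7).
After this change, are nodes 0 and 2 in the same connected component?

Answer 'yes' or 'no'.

Answer: no

Derivation:
Initial components: {0} {1,3,4,5,6,7} {2}
Removing edge (5,7): not a bridge — component count unchanged at 3.
New components: {0} {1,3,4,5,6,7} {2}
Are 0 and 2 in the same component? no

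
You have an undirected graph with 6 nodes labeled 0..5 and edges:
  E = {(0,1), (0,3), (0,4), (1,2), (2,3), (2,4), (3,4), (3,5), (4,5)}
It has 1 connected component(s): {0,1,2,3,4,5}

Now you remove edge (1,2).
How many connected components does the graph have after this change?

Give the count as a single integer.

Answer: 1

Derivation:
Initial component count: 1
Remove (1,2): not a bridge. Count unchanged: 1.
  After removal, components: {0,1,2,3,4,5}
New component count: 1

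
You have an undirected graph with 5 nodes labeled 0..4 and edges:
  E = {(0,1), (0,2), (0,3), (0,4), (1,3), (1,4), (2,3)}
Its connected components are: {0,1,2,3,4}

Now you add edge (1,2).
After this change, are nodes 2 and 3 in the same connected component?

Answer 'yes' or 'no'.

Answer: yes

Derivation:
Initial components: {0,1,2,3,4}
Adding edge (1,2): both already in same component {0,1,2,3,4}. No change.
New components: {0,1,2,3,4}
Are 2 and 3 in the same component? yes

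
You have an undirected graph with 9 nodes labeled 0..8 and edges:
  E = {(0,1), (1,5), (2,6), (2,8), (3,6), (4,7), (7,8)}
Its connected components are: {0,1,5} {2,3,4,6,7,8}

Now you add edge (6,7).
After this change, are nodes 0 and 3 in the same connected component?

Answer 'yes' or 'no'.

Initial components: {0,1,5} {2,3,4,6,7,8}
Adding edge (6,7): both already in same component {2,3,4,6,7,8}. No change.
New components: {0,1,5} {2,3,4,6,7,8}
Are 0 and 3 in the same component? no

Answer: no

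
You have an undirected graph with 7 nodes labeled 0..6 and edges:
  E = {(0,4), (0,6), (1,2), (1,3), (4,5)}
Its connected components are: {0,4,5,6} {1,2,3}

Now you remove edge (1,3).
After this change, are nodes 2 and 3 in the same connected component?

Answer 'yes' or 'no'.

Initial components: {0,4,5,6} {1,2,3}
Removing edge (1,3): it was a bridge — component count 2 -> 3.
New components: {0,4,5,6} {1,2} {3}
Are 2 and 3 in the same component? no

Answer: no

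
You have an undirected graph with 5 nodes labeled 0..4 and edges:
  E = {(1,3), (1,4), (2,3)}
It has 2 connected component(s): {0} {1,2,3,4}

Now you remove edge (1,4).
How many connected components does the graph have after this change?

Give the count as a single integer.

Answer: 3

Derivation:
Initial component count: 2
Remove (1,4): it was a bridge. Count increases: 2 -> 3.
  After removal, components: {0} {1,2,3} {4}
New component count: 3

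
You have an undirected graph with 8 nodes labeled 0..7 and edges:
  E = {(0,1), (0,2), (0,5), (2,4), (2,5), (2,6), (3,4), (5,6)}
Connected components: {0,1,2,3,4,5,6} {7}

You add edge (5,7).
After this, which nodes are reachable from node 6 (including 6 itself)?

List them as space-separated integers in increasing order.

Answer: 0 1 2 3 4 5 6 7

Derivation:
Before: nodes reachable from 6: {0,1,2,3,4,5,6}
Adding (5,7): merges 6's component with another. Reachability grows.
After: nodes reachable from 6: {0,1,2,3,4,5,6,7}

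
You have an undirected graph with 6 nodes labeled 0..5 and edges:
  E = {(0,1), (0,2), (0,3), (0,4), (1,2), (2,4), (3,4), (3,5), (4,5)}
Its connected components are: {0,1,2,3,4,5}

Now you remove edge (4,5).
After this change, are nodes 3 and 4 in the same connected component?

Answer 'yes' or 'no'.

Initial components: {0,1,2,3,4,5}
Removing edge (4,5): not a bridge — component count unchanged at 1.
New components: {0,1,2,3,4,5}
Are 3 and 4 in the same component? yes

Answer: yes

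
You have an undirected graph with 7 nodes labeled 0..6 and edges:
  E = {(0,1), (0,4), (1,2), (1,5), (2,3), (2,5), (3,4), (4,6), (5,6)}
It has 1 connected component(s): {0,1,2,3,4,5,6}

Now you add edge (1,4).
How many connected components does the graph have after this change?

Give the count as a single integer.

Answer: 1

Derivation:
Initial component count: 1
Add (1,4): endpoints already in same component. Count unchanged: 1.
New component count: 1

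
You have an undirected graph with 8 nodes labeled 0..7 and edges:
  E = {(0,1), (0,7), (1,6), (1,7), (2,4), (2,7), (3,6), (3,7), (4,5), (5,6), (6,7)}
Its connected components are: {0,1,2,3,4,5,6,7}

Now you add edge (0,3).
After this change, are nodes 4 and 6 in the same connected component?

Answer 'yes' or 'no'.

Initial components: {0,1,2,3,4,5,6,7}
Adding edge (0,3): both already in same component {0,1,2,3,4,5,6,7}. No change.
New components: {0,1,2,3,4,5,6,7}
Are 4 and 6 in the same component? yes

Answer: yes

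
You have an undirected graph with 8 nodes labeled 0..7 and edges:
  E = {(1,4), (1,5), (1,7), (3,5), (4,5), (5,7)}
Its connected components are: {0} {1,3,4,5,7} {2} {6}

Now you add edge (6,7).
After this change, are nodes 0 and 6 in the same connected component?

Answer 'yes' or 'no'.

Answer: no

Derivation:
Initial components: {0} {1,3,4,5,7} {2} {6}
Adding edge (6,7): merges {6} and {1,3,4,5,7}.
New components: {0} {1,3,4,5,6,7} {2}
Are 0 and 6 in the same component? no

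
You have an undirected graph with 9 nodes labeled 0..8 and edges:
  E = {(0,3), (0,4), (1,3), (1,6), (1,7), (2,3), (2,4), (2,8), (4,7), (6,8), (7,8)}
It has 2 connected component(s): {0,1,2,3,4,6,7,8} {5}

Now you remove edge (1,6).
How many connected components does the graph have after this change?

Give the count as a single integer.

Answer: 2

Derivation:
Initial component count: 2
Remove (1,6): not a bridge. Count unchanged: 2.
  After removal, components: {0,1,2,3,4,6,7,8} {5}
New component count: 2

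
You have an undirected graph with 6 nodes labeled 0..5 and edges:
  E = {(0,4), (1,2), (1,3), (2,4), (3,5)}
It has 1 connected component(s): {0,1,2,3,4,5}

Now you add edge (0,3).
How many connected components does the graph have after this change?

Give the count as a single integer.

Initial component count: 1
Add (0,3): endpoints already in same component. Count unchanged: 1.
New component count: 1

Answer: 1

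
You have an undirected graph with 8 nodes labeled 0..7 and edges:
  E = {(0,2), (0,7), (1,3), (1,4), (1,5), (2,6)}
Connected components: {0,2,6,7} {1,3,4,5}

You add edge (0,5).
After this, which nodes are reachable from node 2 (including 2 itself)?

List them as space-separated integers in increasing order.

Answer: 0 1 2 3 4 5 6 7

Derivation:
Before: nodes reachable from 2: {0,2,6,7}
Adding (0,5): merges 2's component with another. Reachability grows.
After: nodes reachable from 2: {0,1,2,3,4,5,6,7}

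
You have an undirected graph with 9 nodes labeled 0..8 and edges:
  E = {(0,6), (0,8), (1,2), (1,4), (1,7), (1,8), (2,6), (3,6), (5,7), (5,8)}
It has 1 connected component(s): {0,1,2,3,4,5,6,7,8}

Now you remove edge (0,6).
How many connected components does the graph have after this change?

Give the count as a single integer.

Initial component count: 1
Remove (0,6): not a bridge. Count unchanged: 1.
  After removal, components: {0,1,2,3,4,5,6,7,8}
New component count: 1

Answer: 1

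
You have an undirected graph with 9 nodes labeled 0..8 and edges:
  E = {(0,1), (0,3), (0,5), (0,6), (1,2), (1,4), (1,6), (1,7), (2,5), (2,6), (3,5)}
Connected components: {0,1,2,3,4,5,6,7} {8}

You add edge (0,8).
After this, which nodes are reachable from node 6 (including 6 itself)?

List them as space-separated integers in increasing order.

Before: nodes reachable from 6: {0,1,2,3,4,5,6,7}
Adding (0,8): merges 6's component with another. Reachability grows.
After: nodes reachable from 6: {0,1,2,3,4,5,6,7,8}

Answer: 0 1 2 3 4 5 6 7 8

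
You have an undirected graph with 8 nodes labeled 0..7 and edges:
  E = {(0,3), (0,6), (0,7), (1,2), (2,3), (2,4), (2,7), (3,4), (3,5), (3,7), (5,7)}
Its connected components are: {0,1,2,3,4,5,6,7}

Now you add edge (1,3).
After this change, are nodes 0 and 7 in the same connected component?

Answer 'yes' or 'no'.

Answer: yes

Derivation:
Initial components: {0,1,2,3,4,5,6,7}
Adding edge (1,3): both already in same component {0,1,2,3,4,5,6,7}. No change.
New components: {0,1,2,3,4,5,6,7}
Are 0 and 7 in the same component? yes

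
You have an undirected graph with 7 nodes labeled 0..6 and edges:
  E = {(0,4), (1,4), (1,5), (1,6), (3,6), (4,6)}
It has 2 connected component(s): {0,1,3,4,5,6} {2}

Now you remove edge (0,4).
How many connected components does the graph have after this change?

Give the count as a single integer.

Answer: 3

Derivation:
Initial component count: 2
Remove (0,4): it was a bridge. Count increases: 2 -> 3.
  After removal, components: {0} {1,3,4,5,6} {2}
New component count: 3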